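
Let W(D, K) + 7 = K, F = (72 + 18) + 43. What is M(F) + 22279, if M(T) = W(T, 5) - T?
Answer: 22144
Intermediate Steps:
F = 133 (F = 90 + 43 = 133)
W(D, K) = -7 + K
M(T) = -2 - T (M(T) = (-7 + 5) - T = -2 - T)
M(F) + 22279 = (-2 - 1*133) + 22279 = (-2 - 133) + 22279 = -135 + 22279 = 22144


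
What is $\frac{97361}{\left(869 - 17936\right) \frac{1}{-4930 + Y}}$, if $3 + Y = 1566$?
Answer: $\frac{327814487}{17067} \approx 19208.0$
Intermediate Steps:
$Y = 1563$ ($Y = -3 + 1566 = 1563$)
$\frac{97361}{\left(869 - 17936\right) \frac{1}{-4930 + Y}} = \frac{97361}{\left(869 - 17936\right) \frac{1}{-4930 + 1563}} = \frac{97361}{\left(-17067\right) \frac{1}{-3367}} = \frac{97361}{\left(-17067\right) \left(- \frac{1}{3367}\right)} = \frac{97361}{\frac{17067}{3367}} = 97361 \cdot \frac{3367}{17067} = \frac{327814487}{17067}$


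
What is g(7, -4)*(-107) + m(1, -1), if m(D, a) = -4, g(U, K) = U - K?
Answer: -1181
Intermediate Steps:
g(7, -4)*(-107) + m(1, -1) = (7 - 1*(-4))*(-107) - 4 = (7 + 4)*(-107) - 4 = 11*(-107) - 4 = -1177 - 4 = -1181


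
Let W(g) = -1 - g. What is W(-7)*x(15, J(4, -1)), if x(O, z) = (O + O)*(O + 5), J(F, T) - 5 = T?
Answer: 3600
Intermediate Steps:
J(F, T) = 5 + T
x(O, z) = 2*O*(5 + O) (x(O, z) = (2*O)*(5 + O) = 2*O*(5 + O))
W(-7)*x(15, J(4, -1)) = (-1 - 1*(-7))*(2*15*(5 + 15)) = (-1 + 7)*(2*15*20) = 6*600 = 3600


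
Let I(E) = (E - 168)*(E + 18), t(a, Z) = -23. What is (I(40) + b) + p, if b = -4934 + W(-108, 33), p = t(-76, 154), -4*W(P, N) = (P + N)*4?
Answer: -12306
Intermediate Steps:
W(P, N) = -N - P (W(P, N) = -(P + N)*4/4 = -(N + P)*4/4 = -(4*N + 4*P)/4 = -N - P)
p = -23
I(E) = (-168 + E)*(18 + E)
b = -4859 (b = -4934 + (-1*33 - 1*(-108)) = -4934 + (-33 + 108) = -4934 + 75 = -4859)
(I(40) + b) + p = ((-3024 + 40² - 150*40) - 4859) - 23 = ((-3024 + 1600 - 6000) - 4859) - 23 = (-7424 - 4859) - 23 = -12283 - 23 = -12306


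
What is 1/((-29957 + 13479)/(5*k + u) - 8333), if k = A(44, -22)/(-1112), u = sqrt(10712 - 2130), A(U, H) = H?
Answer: -22106962827051/184129184269229239 + 5093943008*sqrt(8582)/184129184269229239 ≈ -0.00011750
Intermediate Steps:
u = sqrt(8582) ≈ 92.639
k = 11/556 (k = -22/(-1112) = -22*(-1/1112) = 11/556 ≈ 0.019784)
1/((-29957 + 13479)/(5*k + u) - 8333) = 1/((-29957 + 13479)/(5*(11/556) + sqrt(8582)) - 8333) = 1/(-16478/(55/556 + sqrt(8582)) - 8333) = 1/(-8333 - 16478/(55/556 + sqrt(8582)))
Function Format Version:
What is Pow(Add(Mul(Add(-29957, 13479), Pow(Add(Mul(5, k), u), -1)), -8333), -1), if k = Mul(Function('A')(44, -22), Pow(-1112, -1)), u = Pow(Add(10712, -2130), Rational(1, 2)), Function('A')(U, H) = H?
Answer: Add(Rational(-22106962827051, 184129184269229239), Mul(Rational(5093943008, 184129184269229239), Pow(8582, Rational(1, 2)))) ≈ -0.00011750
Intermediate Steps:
u = Pow(8582, Rational(1, 2)) ≈ 92.639
k = Rational(11, 556) (k = Mul(-22, Pow(-1112, -1)) = Mul(-22, Rational(-1, 1112)) = Rational(11, 556) ≈ 0.019784)
Pow(Add(Mul(Add(-29957, 13479), Pow(Add(Mul(5, k), u), -1)), -8333), -1) = Pow(Add(Mul(Add(-29957, 13479), Pow(Add(Mul(5, Rational(11, 556)), Pow(8582, Rational(1, 2))), -1)), -8333), -1) = Pow(Add(Mul(-16478, Pow(Add(Rational(55, 556), Pow(8582, Rational(1, 2))), -1)), -8333), -1) = Pow(Add(-8333, Mul(-16478, Pow(Add(Rational(55, 556), Pow(8582, Rational(1, 2))), -1))), -1)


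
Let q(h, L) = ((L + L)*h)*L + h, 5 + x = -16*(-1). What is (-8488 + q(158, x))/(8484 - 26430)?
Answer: -14953/8973 ≈ -1.6664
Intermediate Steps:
x = 11 (x = -5 - 16*(-1) = -5 + 16 = 11)
q(h, L) = h + 2*h*L² (q(h, L) = ((2*L)*h)*L + h = (2*L*h)*L + h = 2*h*L² + h = h + 2*h*L²)
(-8488 + q(158, x))/(8484 - 26430) = (-8488 + 158*(1 + 2*11²))/(8484 - 26430) = (-8488 + 158*(1 + 2*121))/(-17946) = (-8488 + 158*(1 + 242))*(-1/17946) = (-8488 + 158*243)*(-1/17946) = (-8488 + 38394)*(-1/17946) = 29906*(-1/17946) = -14953/8973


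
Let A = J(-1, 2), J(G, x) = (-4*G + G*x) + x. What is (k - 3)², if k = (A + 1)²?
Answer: 484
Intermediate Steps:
J(G, x) = x - 4*G + G*x
A = 4 (A = 2 - 4*(-1) - 1*2 = 2 + 4 - 2 = 4)
k = 25 (k = (4 + 1)² = 5² = 25)
(k - 3)² = (25 - 3)² = 22² = 484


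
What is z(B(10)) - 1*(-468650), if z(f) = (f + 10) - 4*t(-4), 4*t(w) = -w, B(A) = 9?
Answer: 468665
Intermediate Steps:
t(w) = -w/4 (t(w) = (-w)/4 = -w/4)
z(f) = 6 + f (z(f) = (f + 10) - (-1)*(-4) = (10 + f) - 4*1 = (10 + f) - 4 = 6 + f)
z(B(10)) - 1*(-468650) = (6 + 9) - 1*(-468650) = 15 + 468650 = 468665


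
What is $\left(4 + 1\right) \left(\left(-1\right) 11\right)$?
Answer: $-55$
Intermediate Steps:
$\left(4 + 1\right) \left(\left(-1\right) 11\right) = 5 \left(-11\right) = -55$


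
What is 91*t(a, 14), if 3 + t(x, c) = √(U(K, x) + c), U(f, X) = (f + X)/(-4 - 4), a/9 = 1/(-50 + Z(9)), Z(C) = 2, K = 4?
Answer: -273 + 91*√3462/16 ≈ 61.645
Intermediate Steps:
a = -3/16 (a = 9/(-50 + 2) = 9/(-48) = 9*(-1/48) = -3/16 ≈ -0.18750)
U(f, X) = -X/8 - f/8 (U(f, X) = (X + f)/(-8) = (X + f)*(-⅛) = -X/8 - f/8)
t(x, c) = -3 + √(-½ + c - x/8) (t(x, c) = -3 + √((-x/8 - ⅛*4) + c) = -3 + √((-x/8 - ½) + c) = -3 + √((-½ - x/8) + c) = -3 + √(-½ + c - x/8))
91*t(a, 14) = 91*(-3 + √(-8 - 2*(-3/16) + 16*14)/4) = 91*(-3 + √(-8 + 3/8 + 224)/4) = 91*(-3 + √(1731/8)/4) = 91*(-3 + (√3462/4)/4) = 91*(-3 + √3462/16) = -273 + 91*√3462/16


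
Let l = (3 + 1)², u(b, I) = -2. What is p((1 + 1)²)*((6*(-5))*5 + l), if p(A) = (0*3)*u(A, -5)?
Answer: 0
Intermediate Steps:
l = 16 (l = 4² = 16)
p(A) = 0 (p(A) = (0*3)*(-2) = 0*(-2) = 0)
p((1 + 1)²)*((6*(-5))*5 + l) = 0*((6*(-5))*5 + 16) = 0*(-30*5 + 16) = 0*(-150 + 16) = 0*(-134) = 0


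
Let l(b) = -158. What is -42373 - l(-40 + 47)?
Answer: -42215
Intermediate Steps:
-42373 - l(-40 + 47) = -42373 - 1*(-158) = -42373 + 158 = -42215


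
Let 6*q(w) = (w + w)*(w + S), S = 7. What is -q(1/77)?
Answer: -180/5929 ≈ -0.030359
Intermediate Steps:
q(w) = w*(7 + w)/3 (q(w) = ((w + w)*(w + 7))/6 = ((2*w)*(7 + w))/6 = (2*w*(7 + w))/6 = w*(7 + w)/3)
-q(1/77) = -(7 + 1/77)/(3*77) = -540/(3*77*77) = -1*180/5929 = -180/5929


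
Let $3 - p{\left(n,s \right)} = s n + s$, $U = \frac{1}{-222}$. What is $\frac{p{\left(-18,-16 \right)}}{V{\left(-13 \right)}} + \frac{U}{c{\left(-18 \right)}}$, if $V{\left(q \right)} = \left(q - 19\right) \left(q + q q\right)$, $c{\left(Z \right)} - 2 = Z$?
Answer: $\frac{3335}{61568} \approx 0.054168$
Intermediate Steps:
$c{\left(Z \right)} = 2 + Z$
$V{\left(q \right)} = \left(-19 + q\right) \left(q + q^{2}\right)$
$U = - \frac{1}{222} \approx -0.0045045$
$p{\left(n,s \right)} = 3 - s - n s$ ($p{\left(n,s \right)} = 3 - \left(s n + s\right) = 3 - \left(n s + s\right) = 3 - \left(s + n s\right) = 3 - s - n s$)
$\frac{p{\left(-18,-16 \right)}}{V{\left(-13 \right)}} + \frac{U}{c{\left(-18 \right)}} = \frac{3 - -16 - \left(-18\right) \left(-16\right)}{\left(-13\right) \left(-19 + \left(-13\right)^{2} - -234\right)} - \frac{1}{222 \left(2 - 18\right)} = \frac{3 + 16 - 288}{\left(-13\right) \left(-19 + 169 + 234\right)} - \frac{1}{222 \left(-16\right)} = - \frac{269}{\left(-13\right) 384} - - \frac{1}{3552} = - \frac{269}{-4992} + \frac{1}{3552} = \left(-269\right) \left(- \frac{1}{4992}\right) + \frac{1}{3552} = \frac{269}{4992} + \frac{1}{3552} = \frac{3335}{61568}$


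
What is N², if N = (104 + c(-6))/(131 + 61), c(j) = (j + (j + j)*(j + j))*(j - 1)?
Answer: 185761/9216 ≈ 20.156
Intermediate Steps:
c(j) = (-1 + j)*(j + 4*j²) (c(j) = (j + (2*j)*(2*j))*(-1 + j) = (j + 4*j²)*(-1 + j) = (-1 + j)*(j + 4*j²))
N = -431/96 (N = (104 - 6*(-1 - 3*(-6) + 4*(-6)²))/(131 + 61) = (104 - 6*(-1 + 18 + 4*36))/192 = (104 - 6*(-1 + 18 + 144))*(1/192) = (104 - 6*161)*(1/192) = (104 - 966)*(1/192) = -862*1/192 = -431/96 ≈ -4.4896)
N² = (-431/96)² = 185761/9216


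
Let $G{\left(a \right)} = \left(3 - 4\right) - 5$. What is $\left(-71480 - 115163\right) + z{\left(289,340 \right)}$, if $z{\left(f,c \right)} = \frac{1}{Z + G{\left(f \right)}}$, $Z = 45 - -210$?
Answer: $- \frac{46474106}{249} \approx -1.8664 \cdot 10^{5}$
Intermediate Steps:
$G{\left(a \right)} = -6$ ($G{\left(a \right)} = -1 - 5 = -6$)
$Z = 255$ ($Z = 45 + 210 = 255$)
$z{\left(f,c \right)} = \frac{1}{249}$ ($z{\left(f,c \right)} = \frac{1}{255 - 6} = \frac{1}{249}$)
$\left(-71480 - 115163\right) + z{\left(289,340 \right)} = \left(-71480 - 115163\right) + \frac{1}{249} = -186643 + \frac{1}{249} = - \frac{46474106}{249}$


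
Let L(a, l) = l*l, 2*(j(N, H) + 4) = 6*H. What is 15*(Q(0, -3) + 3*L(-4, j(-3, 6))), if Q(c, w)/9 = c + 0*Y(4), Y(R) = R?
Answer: 8820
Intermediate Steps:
j(N, H) = -4 + 3*H (j(N, H) = -4 + (6*H)/2 = -4 + 3*H)
L(a, l) = l**2
Q(c, w) = 9*c (Q(c, w) = 9*(c + 0*4) = 9*(c + 0) = 9*c)
15*(Q(0, -3) + 3*L(-4, j(-3, 6))) = 15*(9*0 + 3*(-4 + 3*6)**2) = 15*(0 + 3*(-4 + 18)**2) = 15*(0 + 3*14**2) = 15*(0 + 3*196) = 15*(0 + 588) = 15*588 = 8820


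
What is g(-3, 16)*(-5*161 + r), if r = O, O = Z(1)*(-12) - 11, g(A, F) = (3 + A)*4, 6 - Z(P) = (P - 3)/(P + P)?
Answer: 0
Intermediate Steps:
Z(P) = 6 - (-3 + P)/(2*P) (Z(P) = 6 - (P - 3)/(P + P) = 6 - (-3 + P)/(2*P))
g(A, F) = 12 + 4*A
O = -95 (O = ((1/2)*(3 + 11*1)/1)*(-12) - 11 = ((1/2)*1*(3 + 11))*(-12) - 11 = ((1/2)*1*14)*(-12) - 11 = 7*(-12) - 11 = -84 - 11 = -95)
r = -95
g(-3, 16)*(-5*161 + r) = (12 + 4*(-3))*(-5*161 - 95) = (12 - 12)*(-805 - 95) = 0*(-900) = 0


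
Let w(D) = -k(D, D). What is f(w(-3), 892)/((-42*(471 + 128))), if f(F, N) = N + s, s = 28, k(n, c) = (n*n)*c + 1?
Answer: -460/12579 ≈ -0.036569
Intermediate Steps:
k(n, c) = 1 + c*n**2 (k(n, c) = n**2*c + 1 = c*n**2 + 1 = 1 + c*n**2)
w(D) = -1 - D**3 (w(D) = -(1 + D*D**2) = -(1 + D**3) = -1 - D**3)
f(F, N) = 28 + N (f(F, N) = N + 28 = 28 + N)
f(w(-3), 892)/((-42*(471 + 128))) = (28 + 892)/((-42*(471 + 128))) = 920/((-42*599)) = 920/(-25158) = 920*(-1/25158) = -460/12579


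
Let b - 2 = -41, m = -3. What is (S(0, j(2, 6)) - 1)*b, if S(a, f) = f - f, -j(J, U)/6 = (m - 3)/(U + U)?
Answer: 39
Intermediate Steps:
j(J, U) = 18/U (j(J, U) = -6*(-3 - 3)/(U + U) = -(-36)/(2*U) = -(-36)*1/(2*U) = -(-18)/U = 18/U)
S(a, f) = 0
b = -39 (b = 2 - 41 = -39)
(S(0, j(2, 6)) - 1)*b = (0 - 1)*(-39) = -1*(-39) = 39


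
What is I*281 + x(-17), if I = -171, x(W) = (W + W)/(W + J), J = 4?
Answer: -624629/13 ≈ -48048.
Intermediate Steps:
x(W) = 2*W/(4 + W) (x(W) = (W + W)/(W + 4) = (2*W)/(4 + W) = 2*W/(4 + W))
I*281 + x(-17) = -171*281 + 2*(-17)/(4 - 17) = -48051 + 2*(-17)/(-13) = -48051 + 2*(-17)*(-1/13) = -48051 + 34/13 = -624629/13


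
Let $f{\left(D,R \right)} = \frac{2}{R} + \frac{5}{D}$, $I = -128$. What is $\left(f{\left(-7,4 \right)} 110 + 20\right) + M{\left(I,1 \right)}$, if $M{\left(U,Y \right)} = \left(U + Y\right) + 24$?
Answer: $- \frac{746}{7} \approx -106.57$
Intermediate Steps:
$M{\left(U,Y \right)} = 24 + U + Y$
$\left(f{\left(-7,4 \right)} 110 + 20\right) + M{\left(I,1 \right)} = \left(\left(\frac{2}{4} + \frac{5}{-7}\right) 110 + 20\right) + \left(24 - 128 + 1\right) = \left(\left(2 \cdot \frac{1}{4} + 5 \left(- \frac{1}{7}\right)\right) 110 + 20\right) - 103 = \left(\left(\frac{1}{2} - \frac{5}{7}\right) 110 + 20\right) - 103 = \left(\left(- \frac{3}{14}\right) 110 + 20\right) - 103 = \left(- \frac{165}{7} + 20\right) - 103 = - \frac{25}{7} - 103 = - \frac{746}{7}$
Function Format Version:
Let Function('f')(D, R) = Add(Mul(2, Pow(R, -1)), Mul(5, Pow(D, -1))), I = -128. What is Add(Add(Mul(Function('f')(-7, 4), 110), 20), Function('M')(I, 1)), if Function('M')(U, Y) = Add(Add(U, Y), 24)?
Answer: Rational(-746, 7) ≈ -106.57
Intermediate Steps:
Function('M')(U, Y) = Add(24, U, Y)
Add(Add(Mul(Function('f')(-7, 4), 110), 20), Function('M')(I, 1)) = Add(Add(Mul(Add(Mul(2, Pow(4, -1)), Mul(5, Pow(-7, -1))), 110), 20), Add(24, -128, 1)) = Add(Add(Mul(Add(Mul(2, Rational(1, 4)), Mul(5, Rational(-1, 7))), 110), 20), -103) = Add(Add(Mul(Add(Rational(1, 2), Rational(-5, 7)), 110), 20), -103) = Add(Add(Mul(Rational(-3, 14), 110), 20), -103) = Add(Add(Rational(-165, 7), 20), -103) = Add(Rational(-25, 7), -103) = Rational(-746, 7)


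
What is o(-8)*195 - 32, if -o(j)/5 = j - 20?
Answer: 27268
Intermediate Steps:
o(j) = 100 - 5*j (o(j) = -5*(j - 20) = -5*(-20 + j) = 100 - 5*j)
o(-8)*195 - 32 = (100 - 5*(-8))*195 - 32 = (100 + 40)*195 - 32 = 140*195 - 32 = 27300 - 32 = 27268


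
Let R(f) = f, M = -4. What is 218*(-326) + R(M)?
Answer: -71072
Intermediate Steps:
218*(-326) + R(M) = 218*(-326) - 4 = -71068 - 4 = -71072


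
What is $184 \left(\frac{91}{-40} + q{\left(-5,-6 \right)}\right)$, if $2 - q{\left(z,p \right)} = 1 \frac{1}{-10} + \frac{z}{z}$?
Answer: $- \frac{1081}{5} \approx -216.2$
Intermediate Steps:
$q{\left(z,p \right)} = \frac{11}{10}$ ($q{\left(z,p \right)} = 2 - \left(1 \frac{1}{-10} + \frac{z}{z}\right) = 2 - \left(1 \left(- \frac{1}{10}\right) + 1\right) = 2 - \left(- \frac{1}{10} + 1\right) = 2 - \frac{9}{10} = \frac{11}{10}$)
$184 \left(\frac{91}{-40} + q{\left(-5,-6 \right)}\right) = 184 \left(\frac{91}{-40} + \frac{11}{10}\right) = 184 \left(91 \left(- \frac{1}{40}\right) + \frac{11}{10}\right) = 184 \left(- \frac{91}{40} + \frac{11}{10}\right) = 184 \left(- \frac{47}{40}\right) = - \frac{1081}{5}$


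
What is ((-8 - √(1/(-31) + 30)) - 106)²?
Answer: (3534 + √28799)²/961 ≈ 14274.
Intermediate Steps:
((-8 - √(1/(-31) + 30)) - 106)² = ((-8 - √(-1/31 + 30)) - 106)² = ((-8 - √(929/31)) - 106)² = ((-8 - √28799/31) - 106)² = (-114 - √28799/31)²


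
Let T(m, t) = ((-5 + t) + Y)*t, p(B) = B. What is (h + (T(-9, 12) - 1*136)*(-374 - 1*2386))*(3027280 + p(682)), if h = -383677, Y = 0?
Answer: -727186270034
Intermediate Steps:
T(m, t) = t*(-5 + t) (T(m, t) = ((-5 + t) + 0)*t = (-5 + t)*t = t*(-5 + t))
(h + (T(-9, 12) - 1*136)*(-374 - 1*2386))*(3027280 + p(682)) = (-383677 + (12*(-5 + 12) - 1*136)*(-374 - 1*2386))*(3027280 + 682) = (-383677 + (12*7 - 136)*(-374 - 2386))*3027962 = (-383677 + (84 - 136)*(-2760))*3027962 = (-383677 - 52*(-2760))*3027962 = (-383677 + 143520)*3027962 = -240157*3027962 = -727186270034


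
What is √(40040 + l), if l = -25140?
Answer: 10*√149 ≈ 122.07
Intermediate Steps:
√(40040 + l) = √(40040 - 25140) = √14900 = 10*√149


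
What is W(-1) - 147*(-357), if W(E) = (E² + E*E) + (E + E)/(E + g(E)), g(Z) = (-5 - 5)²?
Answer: 5195617/99 ≈ 52481.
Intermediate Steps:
g(Z) = 100 (g(Z) = (-10)² = 100)
W(E) = 2*E² + 2*E/(100 + E) (W(E) = (E² + E*E) + (E + E)/(E + 100) = (E² + E²) + (2*E)/(100 + E) = 2*E² + 2*E/(100 + E))
W(-1) - 147*(-357) = 2*(-1)*(1 + (-1)² + 100*(-1))/(100 - 1) - 147*(-357) = 2*(-1)*(1 + 1 - 100)/99 + 52479 = 2*(-1)*(1/99)*(-98) + 52479 = 196/99 + 52479 = 5195617/99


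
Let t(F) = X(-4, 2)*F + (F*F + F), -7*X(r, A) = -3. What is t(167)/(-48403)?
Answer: -196893/338821 ≈ -0.58111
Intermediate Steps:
X(r, A) = 3/7 (X(r, A) = -1/7*(-3) = 3/7)
t(F) = F**2 + 10*F/7 (t(F) = 3*F/7 + (F*F + F) = 3*F/7 + (F**2 + F) = 3*F/7 + (F + F**2) = F**2 + 10*F/7)
t(167)/(-48403) = ((1/7)*167*(10 + 7*167))/(-48403) = ((1/7)*167*(10 + 1169))*(-1/48403) = ((1/7)*167*1179)*(-1/48403) = (196893/7)*(-1/48403) = -196893/338821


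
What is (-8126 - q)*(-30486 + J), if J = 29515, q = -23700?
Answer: -15122354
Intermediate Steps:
(-8126 - q)*(-30486 + J) = (-8126 - 1*(-23700))*(-30486 + 29515) = (-8126 + 23700)*(-971) = 15574*(-971) = -15122354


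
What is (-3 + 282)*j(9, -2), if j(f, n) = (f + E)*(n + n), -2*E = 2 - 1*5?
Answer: -11718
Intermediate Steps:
E = 3/2 (E = -(2 - 1*5)/2 = -(2 - 5)/2 = -½*(-3) = 3/2 ≈ 1.5000)
j(f, n) = 2*n*(3/2 + f) (j(f, n) = (f + 3/2)*(n + n) = (3/2 + f)*(2*n) = 2*n*(3/2 + f))
(-3 + 282)*j(9, -2) = (-3 + 282)*(-2*(3 + 2*9)) = 279*(-2*(3 + 18)) = 279*(-2*21) = 279*(-42) = -11718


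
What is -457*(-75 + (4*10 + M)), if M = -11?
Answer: 21022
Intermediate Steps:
-457*(-75 + (4*10 + M)) = -457*(-75 + (4*10 - 11)) = -457*(-75 + (40 - 11)) = -457*(-75 + 29) = -457*(-46) = 21022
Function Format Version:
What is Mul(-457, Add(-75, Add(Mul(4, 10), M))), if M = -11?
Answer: 21022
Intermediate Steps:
Mul(-457, Add(-75, Add(Mul(4, 10), M))) = Mul(-457, Add(-75, Add(Mul(4, 10), -11))) = Mul(-457, Add(-75, Add(40, -11))) = Mul(-457, Add(-75, 29)) = Mul(-457, -46) = 21022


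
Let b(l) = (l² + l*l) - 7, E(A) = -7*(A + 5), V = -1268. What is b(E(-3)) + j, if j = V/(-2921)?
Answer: 1125853/2921 ≈ 385.43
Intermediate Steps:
E(A) = -35 - 7*A (E(A) = -7*(5 + A) = -35 - 7*A)
b(l) = -7 + 2*l² (b(l) = (l² + l²) - 7 = 2*l² - 7 = -7 + 2*l²)
j = 1268/2921 (j = -1268/(-2921) = -1268*(-1/2921) = 1268/2921 ≈ 0.43410)
b(E(-3)) + j = (-7 + 2*(-35 - 7*(-3))²) + 1268/2921 = (-7 + 2*(-35 + 21)²) + 1268/2921 = (-7 + 2*(-14)²) + 1268/2921 = (-7 + 2*196) + 1268/2921 = (-7 + 392) + 1268/2921 = 385 + 1268/2921 = 1125853/2921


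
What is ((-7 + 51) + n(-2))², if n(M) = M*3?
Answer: 1444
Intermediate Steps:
n(M) = 3*M
((-7 + 51) + n(-2))² = ((-7 + 51) + 3*(-2))² = (44 - 6)² = 38² = 1444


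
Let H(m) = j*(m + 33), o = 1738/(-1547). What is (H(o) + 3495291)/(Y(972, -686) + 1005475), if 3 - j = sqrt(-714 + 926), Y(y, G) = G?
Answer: 5407363116/1554408583 - 98626*sqrt(53)/1554408583 ≈ 3.4783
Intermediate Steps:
o = -1738/1547 (o = 1738*(-1/1547) = -1738/1547 ≈ -1.1235)
j = 3 - 2*sqrt(53) (j = 3 - sqrt(-714 + 926) = 3 - sqrt(212) = 3 - 2*sqrt(53) ≈ -11.560)
H(m) = (3 - 2*sqrt(53))*(33 + m) (H(m) = (3 - 2*sqrt(53))*(m + 33) = (3 - 2*sqrt(53))*(33 + m))
(H(o) + 3495291)/(Y(972, -686) + 1005475) = ((3 - 2*sqrt(53))*(33 - 1738/1547) + 3495291)/(-686 + 1005475) = ((3 - 2*sqrt(53))*(49313/1547) + 3495291)/1004789 = ((147939/1547 - 98626*sqrt(53)/1547) + 3495291)*(1/1004789) = (5407363116/1547 - 98626*sqrt(53)/1547)*(1/1004789) = 5407363116/1554408583 - 98626*sqrt(53)/1554408583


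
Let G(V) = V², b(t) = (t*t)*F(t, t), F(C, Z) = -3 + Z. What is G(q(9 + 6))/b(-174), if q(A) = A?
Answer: -25/595428 ≈ -4.1987e-5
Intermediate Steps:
b(t) = t²*(-3 + t) (b(t) = (t*t)*(-3 + t) = t²*(-3 + t))
G(q(9 + 6))/b(-174) = (9 + 6)²/(((-174)²*(-3 - 174))) = 15²/((30276*(-177))) = 225/(-5358852) = 225*(-1/5358852) = -25/595428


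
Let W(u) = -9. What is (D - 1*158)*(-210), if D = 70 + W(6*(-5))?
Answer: 20370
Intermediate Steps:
D = 61 (D = 70 - 9 = 61)
(D - 1*158)*(-210) = (61 - 1*158)*(-210) = (61 - 158)*(-210) = -97*(-210) = 20370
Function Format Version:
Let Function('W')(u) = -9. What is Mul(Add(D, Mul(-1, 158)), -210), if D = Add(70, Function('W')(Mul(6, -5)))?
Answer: 20370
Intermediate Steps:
D = 61 (D = Add(70, -9) = 61)
Mul(Add(D, Mul(-1, 158)), -210) = Mul(Add(61, Mul(-1, 158)), -210) = Mul(Add(61, -158), -210) = Mul(-97, -210) = 20370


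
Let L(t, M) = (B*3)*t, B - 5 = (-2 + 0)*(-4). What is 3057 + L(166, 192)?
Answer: 9531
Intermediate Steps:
B = 13 (B = 5 + (-2 + 0)*(-4) = 5 - 2*(-4) = 5 + 8 = 13)
L(t, M) = 39*t (L(t, M) = (13*3)*t = 39*t)
3057 + L(166, 192) = 3057 + 39*166 = 3057 + 6474 = 9531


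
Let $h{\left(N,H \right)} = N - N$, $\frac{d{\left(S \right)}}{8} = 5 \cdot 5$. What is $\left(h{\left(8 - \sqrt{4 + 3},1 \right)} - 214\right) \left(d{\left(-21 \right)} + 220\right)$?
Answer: $-89880$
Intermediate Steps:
$d{\left(S \right)} = 200$ ($d{\left(S \right)} = 8 \cdot 5 \cdot 5 = 8 \cdot 25 = 200$)
$h{\left(N,H \right)} = 0$
$\left(h{\left(8 - \sqrt{4 + 3},1 \right)} - 214\right) \left(d{\left(-21 \right)} + 220\right) = \left(0 - 214\right) \left(200 + 220\right) = \left(-214\right) 420 = -89880$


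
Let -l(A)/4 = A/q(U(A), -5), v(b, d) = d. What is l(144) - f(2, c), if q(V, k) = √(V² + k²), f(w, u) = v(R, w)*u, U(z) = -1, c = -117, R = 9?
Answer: 234 - 288*√26/13 ≈ 121.04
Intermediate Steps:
f(w, u) = u*w (f(w, u) = w*u = u*w)
l(A) = -2*A*√26/13 (l(A) = -4*A/(√((-1)² + (-5)²)) = -4*A/(√(1 + 25)) = -4*A/(√26) = -4*A*√26/26 = -2*A*√26/13)
l(144) - f(2, c) = -2/13*144*√26 - (-117)*2 = -288*√26/13 - 1*(-234) = -288*√26/13 + 234 = 234 - 288*√26/13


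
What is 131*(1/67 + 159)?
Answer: 1395674/67 ≈ 20831.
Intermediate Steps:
131*(1/67 + 159) = 131*(10654/67) = 1395674/67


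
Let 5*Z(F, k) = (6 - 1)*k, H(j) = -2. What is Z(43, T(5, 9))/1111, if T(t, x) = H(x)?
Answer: -2/1111 ≈ -0.0018002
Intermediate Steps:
T(t, x) = -2
Z(F, k) = k (Z(F, k) = ((6 - 1)*k)/5 = (5*k)/5 = k)
Z(43, T(5, 9))/1111 = -2/1111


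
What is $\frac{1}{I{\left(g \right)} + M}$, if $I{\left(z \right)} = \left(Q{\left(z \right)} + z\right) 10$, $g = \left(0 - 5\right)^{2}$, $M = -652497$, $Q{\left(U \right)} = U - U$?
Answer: $- \frac{1}{652247} \approx -1.5332 \cdot 10^{-6}$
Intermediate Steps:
$Q{\left(U \right)} = 0$
$g = 25$ ($g = \left(-5\right)^{2} = 25$)
$I{\left(z \right)} = 10 z$ ($I{\left(z \right)} = \left(0 + z\right) 10 = z 10 = 10 z$)
$\frac{1}{I{\left(g \right)} + M} = \frac{1}{10 \cdot 25 - 652497} = \frac{1}{250 - 652497} = \frac{1}{-652247} = - \frac{1}{652247}$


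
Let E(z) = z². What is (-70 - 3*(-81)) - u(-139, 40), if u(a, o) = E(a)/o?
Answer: -12401/40 ≈ -310.02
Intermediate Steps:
u(a, o) = a²/o
(-70 - 3*(-81)) - u(-139, 40) = (-70 - 3*(-81)) - (-139)²/40 = (-70 + 243) - 19321/40 = 173 - 1*19321/40 = 173 - 19321/40 = -12401/40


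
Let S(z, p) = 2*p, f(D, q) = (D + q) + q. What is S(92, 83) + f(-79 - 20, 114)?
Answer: 295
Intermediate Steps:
f(D, q) = D + 2*q
S(92, 83) + f(-79 - 20, 114) = 2*83 + ((-79 - 20) + 2*114) = 166 + (-99 + 228) = 166 + 129 = 295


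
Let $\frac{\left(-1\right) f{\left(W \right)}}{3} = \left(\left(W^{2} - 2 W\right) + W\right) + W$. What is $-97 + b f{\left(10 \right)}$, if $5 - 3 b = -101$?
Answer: $-10697$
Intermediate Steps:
$f{\left(W \right)} = - 3 W^{2}$ ($f{\left(W \right)} = - 3 \left(\left(\left(W^{2} - 2 W\right) + W\right) + W\right) = - 3 \left(\left(W^{2} - W\right) + W\right) = - 3 W^{2}$)
$b = \frac{106}{3}$ ($b = \frac{5}{3} - - \frac{101}{3} = \frac{5}{3} + \frac{101}{3} = \frac{106}{3} \approx 35.333$)
$-97 + b f{\left(10 \right)} = -97 + \frac{106 \left(- 3 \cdot 10^{2}\right)}{3} = -97 + \frac{106 \left(\left(-3\right) 100\right)}{3} = -97 + \frac{106}{3} \left(-300\right) = -97 - 10600 = -10697$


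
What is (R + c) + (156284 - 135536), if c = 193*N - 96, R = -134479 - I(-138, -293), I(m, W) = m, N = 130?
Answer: -88599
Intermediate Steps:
R = -134341 (R = -134479 - 1*(-138) = -134479 + 138 = -134341)
c = 24994 (c = 193*130 - 96 = 25090 - 96 = 24994)
(R + c) + (156284 - 135536) = (-134341 + 24994) + (156284 - 135536) = -109347 + 20748 = -88599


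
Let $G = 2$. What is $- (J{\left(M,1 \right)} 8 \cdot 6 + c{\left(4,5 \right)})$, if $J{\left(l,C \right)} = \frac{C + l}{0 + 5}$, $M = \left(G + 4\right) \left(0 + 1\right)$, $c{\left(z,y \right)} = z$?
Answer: $- \frac{356}{5} \approx -71.2$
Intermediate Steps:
$M = 6$ ($M = \left(2 + 4\right) \left(0 + 1\right) = 6 \cdot 1 = 6$)
$J{\left(l,C \right)} = \frac{C}{5} + \frac{l}{5}$ ($J{\left(l,C \right)} = \frac{C + l}{5} = \left(C + l\right) \frac{1}{5} = \frac{C}{5} + \frac{l}{5}$)
$- (J{\left(M,1 \right)} 8 \cdot 6 + c{\left(4,5 \right)}) = - (\left(\frac{1}{5} \cdot 1 + \frac{1}{5} \cdot 6\right) 8 \cdot 6 + 4) = - (\left(\frac{1}{5} + \frac{6}{5}\right) 48 + 4) = - (\frac{7}{5} \cdot 48 + 4) = - (\frac{336}{5} + 4) = \left(-1\right) \frac{356}{5} = - \frac{356}{5}$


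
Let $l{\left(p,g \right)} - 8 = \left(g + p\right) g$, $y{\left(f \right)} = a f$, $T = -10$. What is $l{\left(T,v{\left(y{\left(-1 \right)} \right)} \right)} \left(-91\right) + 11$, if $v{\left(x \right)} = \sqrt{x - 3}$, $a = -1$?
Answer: $-535 + 910 i \sqrt{2} \approx -535.0 + 1286.9 i$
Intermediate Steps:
$y{\left(f \right)} = - f$
$v{\left(x \right)} = \sqrt{-3 + x}$
$l{\left(p,g \right)} = 8 + g \left(g + p\right)$ ($l{\left(p,g \right)} = 8 + \left(g + p\right) g = 8 + g \left(g + p\right)$)
$l{\left(T,v{\left(y{\left(-1 \right)} \right)} \right)} \left(-91\right) + 11 = \left(8 + \left(\sqrt{-3 - -1}\right)^{2} + \sqrt{-3 - -1} \left(-10\right)\right) \left(-91\right) + 11 = \left(8 + \left(\sqrt{-3 + 1}\right)^{2} + \sqrt{-3 + 1} \left(-10\right)\right) \left(-91\right) + 11 = \left(8 + \left(\sqrt{-2}\right)^{2} + \sqrt{-2} \left(-10\right)\right) \left(-91\right) + 11 = \left(8 + \left(i \sqrt{2}\right)^{2} + i \sqrt{2} \left(-10\right)\right) \left(-91\right) + 11 = \left(8 - 2 - 10 i \sqrt{2}\right) \left(-91\right) + 11 = \left(6 - 10 i \sqrt{2}\right) \left(-91\right) + 11 = \left(-546 + 910 i \sqrt{2}\right) + 11 = -535 + 910 i \sqrt{2}$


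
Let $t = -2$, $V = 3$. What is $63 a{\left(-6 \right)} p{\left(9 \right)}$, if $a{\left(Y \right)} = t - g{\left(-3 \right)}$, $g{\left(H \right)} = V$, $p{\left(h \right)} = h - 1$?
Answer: $-2520$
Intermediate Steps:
$p{\left(h \right)} = -1 + h$
$g{\left(H \right)} = 3$
$a{\left(Y \right)} = -5$ ($a{\left(Y \right)} = -2 - 3 = -5$)
$63 a{\left(-6 \right)} p{\left(9 \right)} = 63 \left(-5\right) \left(-1 + 9\right) = \left(-315\right) 8 = -2520$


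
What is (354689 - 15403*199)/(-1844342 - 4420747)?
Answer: 2710508/6265089 ≈ 0.43264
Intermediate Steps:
(354689 - 15403*199)/(-1844342 - 4420747) = (354689 - 3065197)/(-6265089) = -2710508*(-1/6265089) = 2710508/6265089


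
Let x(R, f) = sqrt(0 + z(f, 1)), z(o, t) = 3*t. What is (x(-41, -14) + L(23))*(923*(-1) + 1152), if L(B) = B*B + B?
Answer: 126408 + 229*sqrt(3) ≈ 1.2680e+5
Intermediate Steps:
x(R, f) = sqrt(3) (x(R, f) = sqrt(0 + 3*1) = sqrt(0 + 3) = sqrt(3))
L(B) = B + B**2 (L(B) = B**2 + B = B + B**2)
(x(-41, -14) + L(23))*(923*(-1) + 1152) = (sqrt(3) + 23*(1 + 23))*(923*(-1) + 1152) = (sqrt(3) + 23*24)*(-923 + 1152) = (sqrt(3) + 552)*229 = (552 + sqrt(3))*229 = 126408 + 229*sqrt(3)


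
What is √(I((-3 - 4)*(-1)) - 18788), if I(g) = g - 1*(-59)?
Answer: I*√18722 ≈ 136.83*I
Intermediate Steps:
I(g) = 59 + g (I(g) = g + 59 = 59 + g)
√(I((-3 - 4)*(-1)) - 18788) = √((59 + (-3 - 4)*(-1)) - 18788) = √((59 - 7*(-1)) - 18788) = √((59 + 7) - 18788) = √(66 - 18788) = √(-18722) = I*√18722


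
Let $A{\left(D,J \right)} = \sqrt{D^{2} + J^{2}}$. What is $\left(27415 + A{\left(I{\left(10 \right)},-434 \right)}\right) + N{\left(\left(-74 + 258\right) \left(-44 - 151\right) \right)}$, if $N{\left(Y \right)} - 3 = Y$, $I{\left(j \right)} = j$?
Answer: $-8462 + 2 \sqrt{47114} \approx -8027.9$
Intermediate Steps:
$N{\left(Y \right)} = 3 + Y$
$\left(27415 + A{\left(I{\left(10 \right)},-434 \right)}\right) + N{\left(\left(-74 + 258\right) \left(-44 - 151\right) \right)} = \left(27415 + \sqrt{10^{2} + \left(-434\right)^{2}}\right) + \left(3 + \left(-74 + 258\right) \left(-44 - 151\right)\right) = \left(27415 + \sqrt{100 + 188356}\right) + \left(3 + 184 \left(-195\right)\right) = \left(27415 + \sqrt{188456}\right) + \left(3 - 35880\right) = \left(27415 + 2 \sqrt{47114}\right) - 35877 = -8462 + 2 \sqrt{47114}$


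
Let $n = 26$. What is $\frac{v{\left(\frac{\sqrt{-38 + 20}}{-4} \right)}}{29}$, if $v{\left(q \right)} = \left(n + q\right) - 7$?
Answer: $\frac{19}{29} - \frac{3 i \sqrt{2}}{116} \approx 0.65517 - 0.036574 i$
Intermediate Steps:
$v{\left(q \right)} = 19 + q$ ($v{\left(q \right)} = \left(26 + q\right) - 7 = 19 + q$)
$\frac{v{\left(\frac{\sqrt{-38 + 20}}{-4} \right)}}{29} = \frac{19 + \frac{\sqrt{-38 + 20}}{-4}}{29} = \left(19 + \sqrt{-18} \left(- \frac{1}{4}\right)\right) \frac{1}{29} = \left(19 + 3 i \sqrt{2} \left(- \frac{1}{4}\right)\right) \frac{1}{29} = \left(19 - \frac{3 i \sqrt{2}}{4}\right) \frac{1}{29} = \frac{19}{29} - \frac{3 i \sqrt{2}}{116}$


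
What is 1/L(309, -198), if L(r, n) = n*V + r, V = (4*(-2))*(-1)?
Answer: -1/1275 ≈ -0.00078431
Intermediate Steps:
V = 8 (V = -8*(-1) = 8)
L(r, n) = r + 8*n (L(r, n) = n*8 + r = 8*n + r = r + 8*n)
1/L(309, -198) = 1/(309 + 8*(-198)) = 1/(309 - 1584) = 1/(-1275) = -1/1275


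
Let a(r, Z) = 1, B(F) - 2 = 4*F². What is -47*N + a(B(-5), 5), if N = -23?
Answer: 1082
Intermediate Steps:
B(F) = 2 + 4*F²
-47*N + a(B(-5), 5) = -47*(-23) + 1 = 1081 + 1 = 1082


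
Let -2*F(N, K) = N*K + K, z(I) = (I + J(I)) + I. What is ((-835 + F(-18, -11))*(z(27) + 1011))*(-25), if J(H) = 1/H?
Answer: 222499550/9 ≈ 2.4722e+7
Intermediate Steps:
J(H) = 1/H
z(I) = 1/I + 2*I (z(I) = (I + 1/I) + I = 1/I + 2*I)
F(N, K) = -K/2 - K*N/2 (F(N, K) = -(N*K + K)/2 = -(K*N + K)/2 = -(K + K*N)/2 = -K/2 - K*N/2)
((-835 + F(-18, -11))*(z(27) + 1011))*(-25) = ((-835 - 1/2*(-11)*(1 - 18))*((1/27 + 2*27) + 1011))*(-25) = ((-835 - 1/2*(-11)*(-17))*((1/27 + 54) + 1011))*(-25) = ((-835 - 187/2)*(1459/27 + 1011))*(-25) = -1857/2*28756/27*(-25) = -8899982/9*(-25) = 222499550/9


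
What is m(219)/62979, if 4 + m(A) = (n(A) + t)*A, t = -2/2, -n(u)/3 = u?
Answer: -144106/62979 ≈ -2.2882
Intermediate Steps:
n(u) = -3*u
t = -1 (t = -2*½ = -1)
m(A) = -4 + A*(-1 - 3*A) (m(A) = -4 + (-3*A - 1)*A = -4 + (-1 - 3*A)*A = -4 + A*(-1 - 3*A))
m(219)/62979 = (-4 - 1*219 - 3*219²)/62979 = (-4 - 219 - 3*47961)*(1/62979) = (-4 - 219 - 143883)*(1/62979) = -144106*1/62979 = -144106/62979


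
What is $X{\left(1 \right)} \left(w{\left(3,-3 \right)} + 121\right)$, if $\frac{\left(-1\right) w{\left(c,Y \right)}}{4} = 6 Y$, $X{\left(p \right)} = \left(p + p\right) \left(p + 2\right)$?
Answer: $1158$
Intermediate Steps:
$X{\left(p \right)} = 2 p \left(2 + p\right)$
$w{\left(c,Y \right)} = - 24 Y$ ($w{\left(c,Y \right)} = - 4 \cdot 6 Y = - 24 Y$)
$X{\left(1 \right)} \left(w{\left(3,-3 \right)} + 121\right) = 2 \cdot 1 \left(2 + 1\right) \left(\left(-24\right) \left(-3\right) + 121\right) = 2 \cdot 1 \cdot 3 \left(72 + 121\right) = 6 \cdot 193 = 1158$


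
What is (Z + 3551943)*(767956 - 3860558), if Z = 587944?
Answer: -12803022815974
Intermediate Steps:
(Z + 3551943)*(767956 - 3860558) = (587944 + 3551943)*(767956 - 3860558) = 4139887*(-3092602) = -12803022815974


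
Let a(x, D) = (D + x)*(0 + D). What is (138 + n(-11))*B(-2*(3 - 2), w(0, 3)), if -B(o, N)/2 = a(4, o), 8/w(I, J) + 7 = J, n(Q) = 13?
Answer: 1208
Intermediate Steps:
a(x, D) = D*(D + x) (a(x, D) = (D + x)*D = D*(D + x))
w(I, J) = 8/(-7 + J)
B(o, N) = -2*o*(4 + o) (B(o, N) = -2*o*(o + 4) = -2*o*(4 + o))
(138 + n(-11))*B(-2*(3 - 2), w(0, 3)) = (138 + 13)*(-2*(-2*(3 - 2))*(4 - 2*(3 - 2))) = 151*(-2*(-2*1)*(4 - 2*1)) = 151*(-2*(-2)*(4 - 2)) = 151*(-2*(-2)*2) = 151*8 = 1208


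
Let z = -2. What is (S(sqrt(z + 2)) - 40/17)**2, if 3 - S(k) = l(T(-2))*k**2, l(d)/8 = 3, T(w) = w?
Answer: 121/289 ≈ 0.41868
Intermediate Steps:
l(d) = 24 (l(d) = 8*3 = 24)
S(k) = 3 - 24*k**2
(S(sqrt(z + 2)) - 40/17)**2 = ((3 - 24*(sqrt(-2 + 2))**2) - 40/17)**2 = ((3 - 24*(sqrt(0))**2) - 40*1/17)**2 = ((3 - 24*0**2) - 40/17)**2 = ((3 - 24*0) - 40/17)**2 = ((3 + 0) - 40/17)**2 = (3 - 40/17)**2 = (11/17)**2 = 121/289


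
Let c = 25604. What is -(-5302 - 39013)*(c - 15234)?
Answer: 459546550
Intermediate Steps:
-(-5302 - 39013)*(c - 15234) = -(-5302 - 39013)*(25604 - 15234) = -(-44315)*10370 = -1*(-459546550) = 459546550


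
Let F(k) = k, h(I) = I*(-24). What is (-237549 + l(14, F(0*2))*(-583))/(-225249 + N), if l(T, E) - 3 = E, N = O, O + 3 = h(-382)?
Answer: 39883/36014 ≈ 1.1074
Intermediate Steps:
h(I) = -24*I
O = 9165 (O = -3 - 24*(-382) = -3 + 9168 = 9165)
N = 9165
l(T, E) = 3 + E
(-237549 + l(14, F(0*2))*(-583))/(-225249 + N) = (-237549 + (3 + 0*2)*(-583))/(-225249 + 9165) = (-237549 + (3 + 0)*(-583))/(-216084) = (-237549 + 3*(-583))*(-1/216084) = (-237549 - 1749)*(-1/216084) = -239298*(-1/216084) = 39883/36014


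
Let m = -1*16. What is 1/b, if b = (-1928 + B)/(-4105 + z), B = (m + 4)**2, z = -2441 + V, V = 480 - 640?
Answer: 3353/892 ≈ 3.7590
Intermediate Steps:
V = -160
z = -2601 (z = -2441 - 160 = -2601)
m = -16
B = 144 (B = (-16 + 4)**2 = (-12)**2 = 144)
b = 892/3353 (b = (-1928 + 144)/(-4105 - 2601) = -1784/(-6706) = -1784*(-1/6706) = 892/3353 ≈ 0.26603)
1/b = 1/(892/3353) = 3353/892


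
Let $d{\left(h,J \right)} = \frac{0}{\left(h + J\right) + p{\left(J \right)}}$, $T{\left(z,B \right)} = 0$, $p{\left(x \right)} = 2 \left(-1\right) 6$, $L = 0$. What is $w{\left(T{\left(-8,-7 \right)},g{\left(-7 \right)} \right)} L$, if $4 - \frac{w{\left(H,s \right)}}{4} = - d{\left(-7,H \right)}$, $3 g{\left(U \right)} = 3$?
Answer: $0$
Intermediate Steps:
$p{\left(x \right)} = -12$ ($p{\left(x \right)} = \left(-2\right) 6 = -12$)
$d{\left(h,J \right)} = 0$ ($d{\left(h,J \right)} = \frac{0}{\left(h + J\right) - 12} = \frac{0}{\left(J + h\right) - 12} = \frac{0}{-12 + J + h} = 0$)
$g{\left(U \right)} = 1$ ($g{\left(U \right)} = \frac{1}{3} \cdot 3 = 1$)
$w{\left(H,s \right)} = 16$ ($w{\left(H,s \right)} = 16 - 4 \left(\left(-1\right) 0\right) = 16 - 0 = 16 + 0 = 16$)
$w{\left(T{\left(-8,-7 \right)},g{\left(-7 \right)} \right)} L = 16 \cdot 0 = 0$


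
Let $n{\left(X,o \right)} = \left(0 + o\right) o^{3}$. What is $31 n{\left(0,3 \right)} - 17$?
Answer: $2494$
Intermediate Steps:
$n{\left(X,o \right)} = o^{4}$ ($n{\left(X,o \right)} = o o^{3} = o^{4}$)
$31 n{\left(0,3 \right)} - 17 = 31 \cdot 3^{4} - 17 = 31 \cdot 81 - 17 = 2511 - 17 = 2494$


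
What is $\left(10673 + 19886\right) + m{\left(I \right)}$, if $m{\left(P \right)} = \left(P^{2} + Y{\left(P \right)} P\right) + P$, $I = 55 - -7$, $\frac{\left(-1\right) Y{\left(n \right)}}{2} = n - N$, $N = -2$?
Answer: $26529$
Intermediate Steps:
$Y{\left(n \right)} = -4 - 2 n$ ($Y{\left(n \right)} = - 2 \left(n - -2\right) = - 2 \left(n + 2\right) = - 2 \left(2 + n\right) = -4 - 2 n$)
$I = 62$ ($I = 55 + \left(-12 + 19\right) = 55 + 7 = 62$)
$m{\left(P \right)} = P + P^{2} + P \left(-4 - 2 P\right)$ ($m{\left(P \right)} = \left(P^{2} + \left(-4 - 2 P\right) P\right) + P = \left(P^{2} + P \left(-4 - 2 P\right)\right) + P = P + P^{2} + P \left(-4 - 2 P\right)$)
$\left(10673 + 19886\right) + m{\left(I \right)} = \left(10673 + 19886\right) - 62 \left(3 + 62\right) = 30559 - 62 \cdot 65 = 30559 - 4030 = 26529$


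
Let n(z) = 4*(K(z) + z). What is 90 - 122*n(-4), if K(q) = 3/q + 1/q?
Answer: 2530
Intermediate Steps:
K(q) = 4/q (K(q) = 3/q + 1/q = 4/q)
n(z) = 4*z + 16/z (n(z) = 4*(4/z + z) = 4*(z + 4/z) = 4*z + 16/z)
90 - 122*n(-4) = 90 - 122*(4*(-4) + 16/(-4)) = 90 - 122*(-16 + 16*(-¼)) = 90 - 122*(-16 - 4) = 90 - 122*(-20) = 90 + 2440 = 2530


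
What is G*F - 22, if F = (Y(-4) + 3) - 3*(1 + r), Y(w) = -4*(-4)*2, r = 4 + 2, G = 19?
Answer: 244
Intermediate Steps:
r = 6
Y(w) = 32 (Y(w) = 16*2 = 32)
F = 14 (F = (32 + 3) - 3*(1 + 6) = 35 - 3*7 = 35 - 21 = 14)
G*F - 22 = 19*14 - 22 = 266 - 22 = 244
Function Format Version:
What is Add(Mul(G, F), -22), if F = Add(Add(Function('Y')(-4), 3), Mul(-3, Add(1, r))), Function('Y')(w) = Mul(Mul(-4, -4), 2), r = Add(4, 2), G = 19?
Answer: 244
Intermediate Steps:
r = 6
Function('Y')(w) = 32 (Function('Y')(w) = Mul(16, 2) = 32)
F = 14 (F = Add(Add(32, 3), Mul(-3, Add(1, 6))) = Add(35, Mul(-3, 7)) = Add(35, -21) = 14)
Add(Mul(G, F), -22) = Add(Mul(19, 14), -22) = Add(266, -22) = 244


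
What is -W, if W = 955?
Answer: -955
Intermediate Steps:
-W = -1*955 = -955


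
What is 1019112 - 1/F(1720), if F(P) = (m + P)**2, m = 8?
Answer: 3043052126207/2985984 ≈ 1.0191e+6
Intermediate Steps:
F(P) = (8 + P)**2
1019112 - 1/F(1720) = 1019112 - 1/((8 + 1720)**2) = 1019112 - 1/(1728**2) = 1019112 - 1/2985984 = 3043052126207/2985984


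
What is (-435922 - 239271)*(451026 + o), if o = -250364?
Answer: -135485577766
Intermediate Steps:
(-435922 - 239271)*(451026 + o) = (-435922 - 239271)*(451026 - 250364) = -675193*200662 = -135485577766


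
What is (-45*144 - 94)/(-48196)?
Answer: 3287/24098 ≈ 0.13640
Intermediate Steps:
(-45*144 - 94)/(-48196) = (-6480 - 94)*(-1/48196) = -6574*(-1/48196) = 3287/24098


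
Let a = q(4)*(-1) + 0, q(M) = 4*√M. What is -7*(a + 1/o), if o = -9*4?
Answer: 2023/36 ≈ 56.194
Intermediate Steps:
o = -36
a = -8 (a = (4*√4)*(-1) + 0 = (4*2)*(-1) + 0 = 8*(-1) + 0 = -8 + 0 = -8)
-7*(a + 1/o) = -7*(-8 + 1/(-36)) = -7*(-8 - 1/36) = -7*(-289)/36 = -1*(-2023/36) = 2023/36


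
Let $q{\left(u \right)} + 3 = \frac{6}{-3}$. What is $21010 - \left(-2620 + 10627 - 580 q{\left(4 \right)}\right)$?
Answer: $10103$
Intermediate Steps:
$q{\left(u \right)} = -5$ ($q{\left(u \right)} = -3 + \frac{6}{-3} = -3 + 6 \left(- \frac{1}{3}\right) = -3 - 2 = -5$)
$21010 - \left(-2620 + 10627 - 580 q{\left(4 \right)}\right) = 21010 + \left(\left(580 \left(-5\right) - \left(28 \left(-54\right) + 45\right)\right) - \left(-1153 - -10627\right)\right) = 21010 - 10907 = 10103$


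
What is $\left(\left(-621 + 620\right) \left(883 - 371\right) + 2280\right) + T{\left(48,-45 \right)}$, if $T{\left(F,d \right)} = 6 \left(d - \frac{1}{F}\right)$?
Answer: $\frac{11983}{8} \approx 1497.9$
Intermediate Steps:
$T{\left(F,d \right)} = - \frac{6}{F} + 6 d$
$\left(\left(-621 + 620\right) \left(883 - 371\right) + 2280\right) + T{\left(48,-45 \right)} = \left(\left(-621 + 620\right) \left(883 - 371\right) + 2280\right) - \left(270 + \frac{6}{48}\right) = \left(\left(-1\right) 512 + 2280\right) - \frac{2161}{8} = \left(-512 + 2280\right) - \frac{2161}{8} = 1768 - \frac{2161}{8} = \frac{11983}{8}$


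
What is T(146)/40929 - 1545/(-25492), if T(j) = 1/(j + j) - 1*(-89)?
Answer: 796967527/12694238494 ≈ 0.062782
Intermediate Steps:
T(j) = 89 + 1/(2*j) (T(j) = 1/(2*j) + 89 = 89 + 1/(2*j))
T(146)/40929 - 1545/(-25492) = (89 + (½)/146)/40929 - 1545/(-25492) = (89 + (½)*(1/146))*(1/40929) - 1545*(-1/25492) = (89 + 1/292)*(1/40929) + 1545/25492 = (25989/292)*(1/40929) + 1545/25492 = 8663/3983756 + 1545/25492 = 796967527/12694238494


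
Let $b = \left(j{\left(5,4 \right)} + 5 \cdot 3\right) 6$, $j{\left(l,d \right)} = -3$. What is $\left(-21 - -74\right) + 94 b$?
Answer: $6821$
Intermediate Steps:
$b = 72$ ($b = \left(-3 + 5 \cdot 3\right) 6 = \left(-3 + 15\right) 6 = 12 \cdot 6 = 72$)
$\left(-21 - -74\right) + 94 b = \left(-21 - -74\right) + 94 \cdot 72 = \left(-21 + 74\right) + 6768 = 53 + 6768 = 6821$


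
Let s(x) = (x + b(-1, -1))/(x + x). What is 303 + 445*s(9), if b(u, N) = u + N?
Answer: 8569/18 ≈ 476.06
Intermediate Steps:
b(u, N) = N + u
s(x) = (-2 + x)/(2*x) (s(x) = (x + (-1 - 1))/(x + x) = (x - 2)/((2*x)) = (-2 + x)*(1/(2*x)) = (-2 + x)/(2*x))
303 + 445*s(9) = 303 + 445*((½)*(-2 + 9)/9) = 303 + 445*((½)*(⅑)*7) = 303 + 445*(7/18) = 303 + 3115/18 = 8569/18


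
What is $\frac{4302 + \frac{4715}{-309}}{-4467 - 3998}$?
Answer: $- \frac{1324603}{2615685} \approx -0.50641$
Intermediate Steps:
$\frac{4302 + \frac{4715}{-309}}{-4467 - 3998} = \frac{4302 + 4715 \left(- \frac{1}{309}\right)}{-8465} = \left(4302 - \frac{4715}{309}\right) \left(- \frac{1}{8465}\right) = \frac{1324603}{309} \left(- \frac{1}{8465}\right) = - \frac{1324603}{2615685}$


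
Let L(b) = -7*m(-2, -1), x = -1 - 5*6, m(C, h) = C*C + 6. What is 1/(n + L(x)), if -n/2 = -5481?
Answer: 1/10892 ≈ 9.1810e-5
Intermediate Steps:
m(C, h) = 6 + C² (m(C, h) = C² + 6 = 6 + C²)
x = -31 (x = -1 - 30 = -31)
L(b) = -70 (L(b) = -7*(6 + (-2)²) = -7*(6 + 4) = -7*10 = -70)
n = 10962 (n = -2*(-5481) = 10962)
1/(n + L(x)) = 1/(10962 - 70) = 1/10892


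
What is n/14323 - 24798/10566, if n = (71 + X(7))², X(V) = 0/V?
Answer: -50319758/25222803 ≈ -1.9950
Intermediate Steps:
X(V) = 0
n = 5041 (n = (71 + 0)² = 71² = 5041)
n/14323 - 24798/10566 = 5041/14323 - 24798/10566 = 5041*(1/14323) - 24798*1/10566 = 5041/14323 - 4133/1761 = -50319758/25222803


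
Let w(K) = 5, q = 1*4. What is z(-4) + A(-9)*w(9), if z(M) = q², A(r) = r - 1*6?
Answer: -59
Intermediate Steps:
A(r) = -6 + r (A(r) = r - 6 = -6 + r)
q = 4
z(M) = 16 (z(M) = 4² = 16)
z(-4) + A(-9)*w(9) = 16 + (-6 - 9)*5 = 16 - 15*5 = 16 - 75 = -59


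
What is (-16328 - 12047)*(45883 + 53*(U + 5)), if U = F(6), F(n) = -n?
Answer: -1300426250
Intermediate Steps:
U = -6 (U = -1*6 = -6)
(-16328 - 12047)*(45883 + 53*(U + 5)) = (-16328 - 12047)*(45883 + 53*(-6 + 5)) = -28375*(45883 + 53*(-1)) = -28375*(45883 - 53) = -28375*45830 = -1300426250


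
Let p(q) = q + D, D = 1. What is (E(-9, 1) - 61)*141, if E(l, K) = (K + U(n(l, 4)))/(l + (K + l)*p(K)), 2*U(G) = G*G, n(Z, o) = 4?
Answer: -216294/25 ≈ -8651.8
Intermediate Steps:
p(q) = 1 + q (p(q) = q + 1 = 1 + q)
U(G) = G**2/2 (U(G) = (G*G)/2 = G**2/2)
E(l, K) = (8 + K)/(l + (1 + K)*(K + l)) (E(l, K) = (K + (1/2)*4**2)/(l + (K + l)*(1 + K)) = (K + (1/2)*16)/(l + (1 + K)*(K + l)) = (K + 8)/(l + (1 + K)*(K + l)) = (8 + K)/(l + (1 + K)*(K + l)))
(E(-9, 1) - 61)*141 = ((8 + 1)/(-9 + 1*(1 + 1) - 9*(1 + 1)) - 61)*141 = (9/(-9 + 1*2 - 9*2) - 61)*141 = (9/(-9 + 2 - 18) - 61)*141 = (9/(-25) - 61)*141 = (-1/25*9 - 61)*141 = (-9/25 - 61)*141 = -1534/25*141 = -216294/25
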